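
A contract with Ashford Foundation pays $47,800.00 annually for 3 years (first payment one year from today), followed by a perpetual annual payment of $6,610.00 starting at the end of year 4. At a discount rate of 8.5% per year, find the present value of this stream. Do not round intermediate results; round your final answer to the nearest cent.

$182964.89

PV of 3-year annuity: $47,800.00 × [1 − (1+0.085)^−3] / 0.085 = 122082.26935
Perpetuity value at year 3: $6,610.00 / 0.085 = 77764.70588
PV of perpetuity: 77764.70588 / (1+0.085)^3 = 60882.61801
Total PV = 122082.26935 + 60882.61801 = 182964.88736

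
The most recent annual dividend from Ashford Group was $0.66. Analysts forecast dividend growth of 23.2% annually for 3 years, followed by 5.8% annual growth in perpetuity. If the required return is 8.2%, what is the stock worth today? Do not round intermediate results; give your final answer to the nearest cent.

D_1 = 0.81312
D_2 = 1.00176
D_3 = 1.23417
Terminal value at year 3: TV = D_3×(1+g_2)/(r−g_2) = 1.30576/0.024 = 54.40646
P_0 = D_1/(1+r)^1 + D_2/(1+r)^2 + D_3/(1+r)^3 + TV/(1+r)^3
    = 0.75150 + 0.85568 + 0.97430 + 42.95055 = 45.53203

$45.53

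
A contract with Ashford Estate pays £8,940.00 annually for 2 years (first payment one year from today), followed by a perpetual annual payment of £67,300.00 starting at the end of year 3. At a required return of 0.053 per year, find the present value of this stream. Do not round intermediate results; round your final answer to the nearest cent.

£1161755.67

PV of 2-year annuity: £8,940.00 × [1 − (1+0.053)^−2] / 0.053 = 16552.73361
Perpetuity value at year 2: £67,300.00 / 0.053 = 1269811.32075
PV of perpetuity: 1269811.32075 / (1+0.053)^2 = 1145202.93464
Total PV = 16552.73361 + 1145202.93464 = 1161755.66825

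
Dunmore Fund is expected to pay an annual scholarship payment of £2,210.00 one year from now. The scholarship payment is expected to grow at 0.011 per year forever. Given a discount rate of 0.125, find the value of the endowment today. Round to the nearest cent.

£19385.96

Growing perpetuity: P = D₁ / (r − g) = £2,210.0000 / (0.125 − 0.011) = £19,385.96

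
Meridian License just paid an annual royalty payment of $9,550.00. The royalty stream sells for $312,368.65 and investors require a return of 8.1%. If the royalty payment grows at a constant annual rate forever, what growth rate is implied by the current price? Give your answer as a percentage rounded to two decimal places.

4.89%

P = D₀(1+g)/(r−g) ⇒ P(r−g) = D₀(1+g) ⇒ g(P+D₀) = P·r − D₀
g = (P·r − D₀)/(P + D₀) = ($312,368.65×0.081 − $9,550.00) / ($312,368.65 + $9,550.00) = 0.048931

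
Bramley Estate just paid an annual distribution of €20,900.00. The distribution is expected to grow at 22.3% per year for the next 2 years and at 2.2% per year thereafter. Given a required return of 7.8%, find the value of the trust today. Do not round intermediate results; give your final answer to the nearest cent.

D_1 = 25560.70000
D_2 = 31260.73610
Terminal value at year 2: TV = D_2×(1+g_2)/(r−g_2) = 31948.47229/0.056 = 570508.43382
P_0 = D_1/(1+r)^1 + D_2/(1+r)^2 + TV/(1+r)^2
    = 23711.22449 + 26900.58214 + 490935.62412 = 541547.43076

€541547.43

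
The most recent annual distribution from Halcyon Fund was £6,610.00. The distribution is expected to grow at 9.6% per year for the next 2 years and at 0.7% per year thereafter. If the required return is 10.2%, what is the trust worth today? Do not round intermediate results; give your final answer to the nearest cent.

£82417.34

D_1 = 7244.56000
D_2 = 7940.03776
Terminal value at year 2: TV = D_2×(1+g_2)/(r−g_2) = 7995.61802/0.095 = 84164.40026
P_0 = D_1/(1+r)^1 + D_2/(1+r)^2 + TV/(1+r)^2
    = 6574.01089 + 6538.21773 + 69305.10790 = 82417.33652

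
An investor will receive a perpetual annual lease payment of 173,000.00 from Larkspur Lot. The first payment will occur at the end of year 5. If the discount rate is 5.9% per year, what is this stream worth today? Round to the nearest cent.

Value at end of year 4: C / r = 173,000.00 / 0.059 = 2,932,203.3898
Discount to today: PV = 2,932,203.3898 / (1 + 0.059)^4 = 2,932,203.3898 / 1.257720 = 2,331,364.89

2331364.89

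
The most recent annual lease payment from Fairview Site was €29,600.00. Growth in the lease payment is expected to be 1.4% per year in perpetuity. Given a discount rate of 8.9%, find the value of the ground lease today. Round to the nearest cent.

D₁ = D₀ × (1 + g) = €29,600.00 × 1.014 = €30,014.4000
Growing perpetuity: P = D₁ / (r − g) = €30,014.4000 / (0.089 − 0.014) = €400,192.00

€400192.00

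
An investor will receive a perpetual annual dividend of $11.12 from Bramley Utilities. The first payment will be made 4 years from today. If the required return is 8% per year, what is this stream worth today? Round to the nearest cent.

Value at end of year 3: C / r = $11.12 / 0.08 = $139.0000
Discount to today: PV = $139.0000 / (1 + 0.08)^3 = $139.0000 / 1.259712 = $110.34

$110.34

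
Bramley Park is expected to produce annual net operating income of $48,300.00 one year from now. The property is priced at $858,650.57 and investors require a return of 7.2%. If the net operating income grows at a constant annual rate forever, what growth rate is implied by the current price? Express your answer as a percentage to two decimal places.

1.57%

P = D₁/(r−g) ⇒ g = r − D₁/P = 0.072 − $48,300.00/$858,650.57 = 0.015749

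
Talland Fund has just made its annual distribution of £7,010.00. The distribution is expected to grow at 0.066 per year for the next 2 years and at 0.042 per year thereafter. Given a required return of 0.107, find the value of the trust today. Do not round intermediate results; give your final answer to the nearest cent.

£117456.44

D_1 = 7472.66000
D_2 = 7965.85556
Terminal value at year 2: TV = D_2×(1+g_2)/(r−g_2) = 8300.42149/0.065 = 127698.79221
P_0 = D_1/(1+r)^1 + D_2/(1+r)^2 + TV/(1+r)^2
    = 6750.37037 + 6500.35665 + 104205.71742 = 117456.44444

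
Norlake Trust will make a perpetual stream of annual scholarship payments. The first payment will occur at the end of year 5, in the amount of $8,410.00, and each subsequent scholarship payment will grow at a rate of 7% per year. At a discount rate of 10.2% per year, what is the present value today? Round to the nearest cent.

Value at end of year 4: C₁ / (r − g) = $8,410.00 / (0.102 − 0.07) = $262,812.5000
Discount to today: PV = $262,812.5000 / (1 + 0.102)^4 = $262,812.5000 / 1.474777 = $178,204.90

$178204.90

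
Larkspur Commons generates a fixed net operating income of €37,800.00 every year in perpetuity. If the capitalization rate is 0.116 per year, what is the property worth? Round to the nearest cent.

€325862.07

Level perpetuity: PV = C / r = €37,800.00 / 0.116 = €325,862.07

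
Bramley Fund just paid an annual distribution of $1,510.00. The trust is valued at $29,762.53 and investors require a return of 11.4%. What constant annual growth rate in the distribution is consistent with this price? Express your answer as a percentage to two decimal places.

P = D₀(1+g)/(r−g) ⇒ P(r−g) = D₀(1+g) ⇒ g(P+D₀) = P·r − D₀
g = (P·r − D₀)/(P + D₀) = ($29,762.53×0.114 − $1,510.00) / ($29,762.53 + $1,510.00) = 0.060210

6.02%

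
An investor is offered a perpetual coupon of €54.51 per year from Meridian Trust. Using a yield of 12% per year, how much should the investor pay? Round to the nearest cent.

€454.25

Level perpetuity: PV = C / r = €54.51 / 0.12 = €454.25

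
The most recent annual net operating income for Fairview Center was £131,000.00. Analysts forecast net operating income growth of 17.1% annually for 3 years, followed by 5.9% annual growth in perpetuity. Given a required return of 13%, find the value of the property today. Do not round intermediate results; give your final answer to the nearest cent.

£2596638.82

D_1 = 153401.00000
D_2 = 179632.57100
D_3 = 210349.74064
Terminal value at year 3: TV = D_3×(1+g_2)/(r−g_2) = 222760.37534/0.071 = 3137470.07519
P_0 = D_1/(1+r)^1 + D_2/(1+r)^2 + D_3/(1+r)^3 + TV/(1+r)^3
    = 135753.09735 + 140678.65220 + 145782.92189 + 2174424.14476 = 2596638.81619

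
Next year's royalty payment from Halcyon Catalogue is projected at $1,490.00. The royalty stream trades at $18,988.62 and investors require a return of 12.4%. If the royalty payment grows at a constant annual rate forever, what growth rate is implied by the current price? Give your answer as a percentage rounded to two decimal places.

4.55%

P = D₁/(r−g) ⇒ g = r − D₁/P = 0.124 − $1,490.00/$18,988.62 = 0.045532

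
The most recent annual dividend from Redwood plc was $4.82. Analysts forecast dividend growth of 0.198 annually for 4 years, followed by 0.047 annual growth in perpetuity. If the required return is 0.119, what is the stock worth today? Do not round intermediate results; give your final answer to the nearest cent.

D_1 = 5.77436
D_2 = 6.91768
D_3 = 8.28738
D_4 = 9.92829
Terminal value at year 4: TV = D_4×(1+g_2)/(r−g_2) = 10.39492/0.072 = 144.37384
P_0 = D_1/(1+r)^1 + D_2/(1+r)^2 + D_3/(1+r)^3 + D_4/(1+r)^4 + TV/(1+r)^4
    = 5.16029 + 5.52460 + 5.91463 + 6.33219 + 92.08060 = 115.01230

$115.01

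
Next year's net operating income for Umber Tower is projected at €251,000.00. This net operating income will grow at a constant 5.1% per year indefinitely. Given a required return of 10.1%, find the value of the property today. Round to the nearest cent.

€5020000.00

Growing perpetuity: P = D₁ / (r − g) = €251,000.0000 / (0.101 − 0.051) = €5,020,000.00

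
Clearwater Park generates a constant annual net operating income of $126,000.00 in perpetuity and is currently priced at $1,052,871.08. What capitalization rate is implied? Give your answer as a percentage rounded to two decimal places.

11.97%

P = C/r ⇒ r = C/P = $126,000.00/$1,052,871.08 = 0.119673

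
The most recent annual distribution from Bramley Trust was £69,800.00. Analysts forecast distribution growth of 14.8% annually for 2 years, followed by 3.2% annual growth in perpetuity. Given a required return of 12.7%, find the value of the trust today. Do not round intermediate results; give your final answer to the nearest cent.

D_1 = 80130.40000
D_2 = 91989.69920
Terminal value at year 2: TV = D_2×(1+g_2)/(r−g_2) = 94933.36957/0.095 = 999298.62710
P_0 = D_1/(1+r)^1 + D_2/(1+r)^2 + TV/(1+r)^2
    = 71100.62112 + 72425.47741 + 786769.39673 = 930295.49526

£930295.50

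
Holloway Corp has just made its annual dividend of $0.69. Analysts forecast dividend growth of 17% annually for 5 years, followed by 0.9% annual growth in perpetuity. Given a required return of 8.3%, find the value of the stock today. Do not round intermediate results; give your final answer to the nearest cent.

D_1 = 0.80730
D_2 = 0.94454
D_3 = 1.10511
D_4 = 1.29298
D_5 = 1.51279
Terminal value at year 5: TV = D_5×(1+g_2)/(r−g_2) = 1.52640/0.074 = 20.62708
P_0 = D_1/(1+r)^1 + D_2/(1+r)^2 + D_3/(1+r)^3 + D_4/(1+r)^4 + D_5/(1+r)^5 + TV/(1+r)^5
    = 0.74543 + 0.80531 + 0.87000 + 0.93989 + 1.01540 + 13.84508 = 18.22112

$18.22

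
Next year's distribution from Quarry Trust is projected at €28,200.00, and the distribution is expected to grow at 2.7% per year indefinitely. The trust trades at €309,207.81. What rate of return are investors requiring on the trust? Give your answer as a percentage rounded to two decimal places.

11.82%

P = D₁/(r − g) ⇒ r = D₁/P + g = €28,200.0000/€309,207.81 + 0.027 = 0.091201 + 0.027 = 0.118201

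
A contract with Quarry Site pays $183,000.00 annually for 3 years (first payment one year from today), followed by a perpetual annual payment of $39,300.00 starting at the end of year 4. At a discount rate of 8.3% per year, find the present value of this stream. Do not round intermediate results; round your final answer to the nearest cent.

$841827.28

PV of 3-year annuity: $183,000.00 × [1 − (1+0.083)^−3] / 0.083 = 469067.46440
Perpetuity value at year 3: $39,300.00 / 0.083 = 473493.97590
PV of perpetuity: 473493.97590 / (1+0.083)^3 = 372759.81552
Total PV = 469067.46440 + 372759.81552 = 841827.27992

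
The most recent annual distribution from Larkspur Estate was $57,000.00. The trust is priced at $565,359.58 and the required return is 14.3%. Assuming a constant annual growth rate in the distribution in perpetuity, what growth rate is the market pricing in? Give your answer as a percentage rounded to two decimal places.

P = D₀(1+g)/(r−g) ⇒ P(r−g) = D₀(1+g) ⇒ g(P+D₀) = P·r − D₀
g = (P·r − D₀)/(P + D₀) = ($565,359.58×0.143 − $57,000.00) / ($565,359.58 + $57,000.00) = 0.038316

3.83%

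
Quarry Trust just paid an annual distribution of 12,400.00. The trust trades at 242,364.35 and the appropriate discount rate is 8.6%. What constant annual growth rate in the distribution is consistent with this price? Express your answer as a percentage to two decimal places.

3.31%

P = D₀(1+g)/(r−g) ⇒ P(r−g) = D₀(1+g) ⇒ g(P+D₀) = P·r − D₀
g = (P·r − D₀)/(P + D₀) = (242,364.35×0.086 − 12,400.00) / (242,364.35 + 12,400.00) = 0.033142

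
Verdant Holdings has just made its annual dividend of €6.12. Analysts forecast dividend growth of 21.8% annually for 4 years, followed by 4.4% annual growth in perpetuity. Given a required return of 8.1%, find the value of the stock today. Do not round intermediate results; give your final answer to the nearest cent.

D_1 = 7.45416
D_2 = 9.07917
D_3 = 11.05843
D_4 = 13.46916
Terminal value at year 4: TV = D_4×(1+g_2)/(r−g_2) = 14.06181/0.037 = 380.04879
P_0 = D_1/(1+r)^1 + D_2/(1+r)^2 + D_3/(1+r)^3 + D_4/(1+r)^4 + TV/(1+r)^4
    = 6.89562 + 7.76953 + 8.75419 + 9.86365 + 278.31497 = 311.59797

€311.60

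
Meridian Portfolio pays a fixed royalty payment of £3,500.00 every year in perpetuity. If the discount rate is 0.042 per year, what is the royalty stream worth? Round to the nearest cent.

£83333.33

Level perpetuity: PV = C / r = £3,500.00 / 0.042 = £83,333.33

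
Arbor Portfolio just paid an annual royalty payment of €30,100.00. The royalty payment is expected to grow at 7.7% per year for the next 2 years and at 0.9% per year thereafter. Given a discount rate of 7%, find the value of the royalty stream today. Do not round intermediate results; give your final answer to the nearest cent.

D_1 = 32417.70000
D_2 = 34913.86290
Terminal value at year 2: TV = D_2×(1+g_2)/(r−g_2) = 35228.08767/0.061 = 577509.63387
P_0 = D_1/(1+r)^1 + D_2/(1+r)^2 + TV/(1+r)^2
    = 30296.91589 + 30495.12001 + 504419.28017 = 565211.31607

€565211.32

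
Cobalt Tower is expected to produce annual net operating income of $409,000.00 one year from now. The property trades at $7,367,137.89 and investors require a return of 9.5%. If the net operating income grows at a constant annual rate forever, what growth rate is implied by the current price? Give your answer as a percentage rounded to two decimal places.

3.95%

P = D₁/(r−g) ⇒ g = r − D₁/P = 0.095 − $409,000.00/$7,367,137.89 = 0.039483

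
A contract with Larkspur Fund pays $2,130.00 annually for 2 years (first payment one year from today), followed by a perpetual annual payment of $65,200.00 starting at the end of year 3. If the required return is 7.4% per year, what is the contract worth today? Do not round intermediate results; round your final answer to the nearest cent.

PV of 2-year annuity: $2,130.00 × [1 − (1+0.074)^−2] / 0.074 = 3829.83261
Perpetuity value at year 2: $65,200.00 / 0.074 = 881081.08108
PV of perpetuity: 881081.08108 / (1+0.074)^2 = 763848.64625
Total PV = 3829.83261 + 763848.64625 = 767678.47886

$767678.48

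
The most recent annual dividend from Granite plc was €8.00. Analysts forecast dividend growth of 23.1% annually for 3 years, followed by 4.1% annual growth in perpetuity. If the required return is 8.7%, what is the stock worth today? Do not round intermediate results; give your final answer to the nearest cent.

D_1 = 9.84800
D_2 = 12.12289
D_3 = 14.92328
Terminal value at year 3: TV = D_3×(1+g_2)/(r−g_2) = 15.53513/0.046 = 337.72020
P_0 = D_1/(1+r)^1 + D_2/(1+r)^2 + D_3/(1+r)^3 + TV/(1+r)^3
    = 9.05980 + 10.25999 + 11.61918 + 262.94712 = 293.88609

€293.89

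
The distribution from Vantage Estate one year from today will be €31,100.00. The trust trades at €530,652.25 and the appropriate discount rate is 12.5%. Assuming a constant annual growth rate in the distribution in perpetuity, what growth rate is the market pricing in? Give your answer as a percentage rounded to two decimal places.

P = D₁/(r−g) ⇒ g = r − D₁/P = 0.125 − €31,100.00/€530,652.25 = 0.066393

6.64%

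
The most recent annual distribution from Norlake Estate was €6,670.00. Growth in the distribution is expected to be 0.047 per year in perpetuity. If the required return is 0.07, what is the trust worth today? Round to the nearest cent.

D₁ = D₀ × (1 + g) = €6,670.00 × 1.047 = €6,983.4900
Growing perpetuity: P = D₁ / (r − g) = €6,983.4900 / (0.07 − 0.047) = €303,630.00

€303630.00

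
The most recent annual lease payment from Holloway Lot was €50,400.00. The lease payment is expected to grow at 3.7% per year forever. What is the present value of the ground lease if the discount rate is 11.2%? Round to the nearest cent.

D₁ = D₀ × (1 + g) = €50,400.00 × 1.037 = €52,264.8000
Growing perpetuity: P = D₁ / (r − g) = €52,264.8000 / (0.112 − 0.037) = €696,864.00

€696864.00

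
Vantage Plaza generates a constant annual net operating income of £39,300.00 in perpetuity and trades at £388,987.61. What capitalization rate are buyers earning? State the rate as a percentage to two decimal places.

10.10%

P = C/r ⇒ r = C/P = £39,300.00/£388,987.61 = 0.101031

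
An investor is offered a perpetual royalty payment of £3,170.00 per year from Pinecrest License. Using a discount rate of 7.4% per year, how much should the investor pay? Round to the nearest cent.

Level perpetuity: PV = C / r = £3,170.00 / 0.074 = £42,837.84

£42837.84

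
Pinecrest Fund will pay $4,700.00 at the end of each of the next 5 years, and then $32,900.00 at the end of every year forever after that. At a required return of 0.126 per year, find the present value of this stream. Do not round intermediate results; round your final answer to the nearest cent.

$160949.45

PV of 5-year annuity: $4,700.00 × [1 − (1+0.126)^−5] / 0.126 = 16693.61034
Perpetuity value at year 5: $32,900.00 / 0.126 = 261111.11111
PV of perpetuity: 261111.11111 / (1+0.126)^5 = 144255.83876
Total PV = 16693.61034 + 144255.83876 = 160949.44909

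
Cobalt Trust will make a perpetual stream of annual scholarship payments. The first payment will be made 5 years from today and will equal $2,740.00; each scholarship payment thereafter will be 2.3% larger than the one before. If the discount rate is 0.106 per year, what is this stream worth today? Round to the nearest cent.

$22062.36

Value at end of year 4: C₁ / (r − g) = $2,740.00 / (0.106 − 0.023) = $33,012.0482
Discount to today: PV = $33,012.0482 / (1 + 0.106)^4 = $33,012.0482 / 1.496306 = $22,062.36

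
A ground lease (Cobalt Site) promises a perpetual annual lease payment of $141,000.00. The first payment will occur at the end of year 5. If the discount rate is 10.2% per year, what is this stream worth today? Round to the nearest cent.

$937330.10

Value at end of year 4: C / r = $141,000.00 / 0.102 = $1,382,352.9412
Discount to today: PV = $1,382,352.9412 / (1 + 0.102)^4 = $1,382,352.9412 / 1.474777 = $937,330.10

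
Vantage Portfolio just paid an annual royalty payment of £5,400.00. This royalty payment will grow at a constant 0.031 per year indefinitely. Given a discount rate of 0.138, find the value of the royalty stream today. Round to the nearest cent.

D₁ = D₀ × (1 + g) = £5,400.00 × 1.031 = £5,567.4000
Growing perpetuity: P = D₁ / (r − g) = £5,567.4000 / (0.138 − 0.031) = £52,031.78

£52031.78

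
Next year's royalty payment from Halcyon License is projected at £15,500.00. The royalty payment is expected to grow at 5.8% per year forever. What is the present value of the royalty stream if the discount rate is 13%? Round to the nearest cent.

Growing perpetuity: P = D₁ / (r − g) = £15,500.0000 / (0.13 − 0.058) = £215,277.78

£215277.78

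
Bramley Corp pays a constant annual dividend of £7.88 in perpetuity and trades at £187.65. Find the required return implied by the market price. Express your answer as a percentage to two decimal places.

P = C/r ⇒ r = C/P = £7.88/£187.65 = 0.041993

4.20%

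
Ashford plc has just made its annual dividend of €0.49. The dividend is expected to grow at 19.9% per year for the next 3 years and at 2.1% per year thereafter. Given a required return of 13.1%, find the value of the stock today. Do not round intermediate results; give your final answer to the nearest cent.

D_1 = 0.58751
D_2 = 0.70442
D_3 = 0.84460
Terminal value at year 3: TV = D_3×(1+g_2)/(r−g_2) = 0.86234/0.11 = 7.83947
P_0 = D_1/(1+r)^1 + D_2/(1+r)^2 + D_3/(1+r)^3 + TV/(1+r)^3
    = 0.51946 + 0.55069 + 0.58380 + 5.41875 = 7.07270

€7.07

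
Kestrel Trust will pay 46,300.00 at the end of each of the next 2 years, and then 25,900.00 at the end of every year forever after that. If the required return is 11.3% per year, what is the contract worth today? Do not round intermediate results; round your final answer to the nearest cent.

PV of 2-year annuity: 46,300.00 × [1 − (1+0.113)^−2] / 0.113 = 78975.09544
Perpetuity value at year 2: 25,900.00 / 0.113 = 229203.53982
PV of perpetuity: 229203.53982 / (1+0.113)^2 = 185025.24669
Total PV = 78975.09544 + 185025.24669 = 264000.34213

264000.34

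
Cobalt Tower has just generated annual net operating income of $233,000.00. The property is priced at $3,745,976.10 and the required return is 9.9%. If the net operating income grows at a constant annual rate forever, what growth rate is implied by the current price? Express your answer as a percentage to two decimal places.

P = D₀(1+g)/(r−g) ⇒ P(r−g) = D₀(1+g) ⇒ g(P+D₀) = P·r − D₀
g = (P·r − D₀)/(P + D₀) = ($3,745,976.10×0.099 − $233,000.00) / ($3,745,976.10 + $233,000.00) = 0.034645

3.46%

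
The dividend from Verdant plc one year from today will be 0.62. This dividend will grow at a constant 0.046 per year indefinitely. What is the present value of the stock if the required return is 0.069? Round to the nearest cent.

26.96

Growing perpetuity: P = D₁ / (r − g) = 0.6200 / (0.069 − 0.046) = 26.96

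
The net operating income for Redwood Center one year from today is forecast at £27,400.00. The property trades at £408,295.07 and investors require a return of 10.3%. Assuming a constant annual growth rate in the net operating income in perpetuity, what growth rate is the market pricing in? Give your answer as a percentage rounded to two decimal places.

P = D₁/(r−g) ⇒ g = r − D₁/P = 0.103 − £27,400.00/£408,295.07 = 0.035892

3.59%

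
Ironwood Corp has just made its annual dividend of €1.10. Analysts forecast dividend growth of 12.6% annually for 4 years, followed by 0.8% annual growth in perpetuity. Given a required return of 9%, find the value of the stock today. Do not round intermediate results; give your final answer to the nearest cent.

€20.17

D_1 = 1.23860
D_2 = 1.39466
D_3 = 1.57039
D_4 = 1.76826
Terminal value at year 4: TV = D_4×(1+g_2)/(r−g_2) = 1.78241/0.082 = 21.73667
P_0 = D_1/(1+r)^1 + D_2/(1+r)^2 + D_3/(1+r)^3 + D_4/(1+r)^4 + TV/(1+r)^4
    = 1.13633 + 1.17386 + 1.21263 + 1.25268 + 15.39880 = 20.17430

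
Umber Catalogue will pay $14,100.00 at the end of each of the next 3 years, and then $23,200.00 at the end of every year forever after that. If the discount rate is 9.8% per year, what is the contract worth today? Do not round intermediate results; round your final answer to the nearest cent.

$214024.42

PV of 3-year annuity: $14,100.00 × [1 − (1+0.098)^−3] / 0.098 = 35188.44501
Perpetuity value at year 3: $23,200.00 / 0.098 = 236734.69388
PV of perpetuity: 236734.69388 / (1+0.098)^3 = 178835.97585
Total PV = 35188.44501 + 178835.97585 = 214024.42086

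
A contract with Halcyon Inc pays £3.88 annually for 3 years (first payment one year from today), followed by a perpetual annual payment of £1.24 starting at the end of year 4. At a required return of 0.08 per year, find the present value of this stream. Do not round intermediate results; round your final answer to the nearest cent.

£22.30

PV of 3-year annuity: £3.88 × [1 − (1+0.08)^−3] / 0.08 = 9.99914
Perpetuity value at year 3: £1.24 / 0.08 = 15.50000
PV of perpetuity: 15.50000 / (1+0.08)^3 = 12.30440
Total PV = 9.99914 + 12.30440 = 22.30354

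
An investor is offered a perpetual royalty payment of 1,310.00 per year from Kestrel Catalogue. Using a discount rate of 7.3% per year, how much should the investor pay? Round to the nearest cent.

Level perpetuity: PV = C / r = 1,310.00 / 0.073 = 17,945.21

17945.21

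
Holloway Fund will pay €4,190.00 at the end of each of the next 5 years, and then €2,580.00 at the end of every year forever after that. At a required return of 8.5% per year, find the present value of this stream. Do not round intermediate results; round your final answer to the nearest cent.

€36697.37

PV of 5-year annuity: €4,190.00 × [1 − (1+0.085)^−5] / 0.085 = 16511.29031
Perpetuity value at year 5: €2,580.00 / 0.085 = 30352.94118
PV of perpetuity: 30352.94118 / (1+0.085)^5 = 20186.08461
Total PV = 16511.29031 + 20186.08461 = 36697.37492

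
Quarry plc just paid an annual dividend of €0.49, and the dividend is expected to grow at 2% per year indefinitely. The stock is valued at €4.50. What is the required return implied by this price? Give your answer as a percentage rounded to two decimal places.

D₁ = €0.49 × 1.02 = €0.4998
P = D₁/(r − g) ⇒ r = D₁/P + g = €0.4998/€4.50 + 0.02 = 0.111067 + 0.02 = 0.131067

13.11%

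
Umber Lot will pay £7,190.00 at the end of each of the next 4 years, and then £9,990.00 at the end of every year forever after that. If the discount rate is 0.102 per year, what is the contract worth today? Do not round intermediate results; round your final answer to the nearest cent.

£89103.84

PV of 4-year annuity: £7,190.00 × [1 − (1+0.102)^−4] / 0.102 = 22693.00879
Perpetuity value at year 4: £9,990.00 / 0.102 = 97941.17647
PV of perpetuity: 97941.17647 / (1+0.102)^4 = 66410.83464
Total PV = 22693.00879 + 66410.83464 = 89103.84342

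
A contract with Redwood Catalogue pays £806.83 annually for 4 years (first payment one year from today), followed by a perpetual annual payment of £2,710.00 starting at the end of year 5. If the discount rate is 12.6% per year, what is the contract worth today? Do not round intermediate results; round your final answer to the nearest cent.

£15799.64

PV of 4-year annuity: £806.83 × [1 − (1+0.126)^−4] / 0.126 = 2419.97590
Perpetuity value at year 4: £2,710.00 / 0.126 = 21507.93651
PV of perpetuity: 21507.93651 / (1+0.126)^4 = 13379.66327
Total PV = 2419.97590 + 13379.66327 = 15799.63918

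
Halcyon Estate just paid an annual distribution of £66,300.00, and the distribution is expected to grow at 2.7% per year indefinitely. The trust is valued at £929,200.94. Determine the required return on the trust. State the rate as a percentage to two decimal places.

D₁ = £66,300.00 × 1.027 = £68,090.1000
P = D₁/(r − g) ⇒ r = D₁/P + g = £68,090.1000/£929,200.94 + 0.027 = 0.073278 + 0.027 = 0.100278

10.03%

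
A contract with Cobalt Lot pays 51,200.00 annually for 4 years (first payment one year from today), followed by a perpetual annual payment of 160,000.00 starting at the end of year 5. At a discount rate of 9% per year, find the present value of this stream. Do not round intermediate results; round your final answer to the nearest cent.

PV of 4-year annuity: 51,200.00 × [1 − (1+0.09)^−4] / 0.09 = 165873.65771
Perpetuity value at year 4: 160,000.00 / 0.09 = 1777777.77778
PV of perpetuity: 1777777.77778 / (1+0.09)^4 = 1259422.59745
Total PV = 165873.65771 + 1259422.59745 = 1425296.25515

1425296.26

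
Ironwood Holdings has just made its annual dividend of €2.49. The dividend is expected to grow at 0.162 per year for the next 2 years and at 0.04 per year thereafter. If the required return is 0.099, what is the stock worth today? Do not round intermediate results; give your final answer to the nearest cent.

D_1 = 2.89338
D_2 = 3.36211
Terminal value at year 2: TV = D_2×(1+g_2)/(r−g_2) = 3.49659/0.059 = 59.26427
P_0 = D_1/(1+r)^1 + D_2/(1+r)^2 + TV/(1+r)^2
    = 2.63274 + 2.78366 + 49.06791 = 54.48431

€54.48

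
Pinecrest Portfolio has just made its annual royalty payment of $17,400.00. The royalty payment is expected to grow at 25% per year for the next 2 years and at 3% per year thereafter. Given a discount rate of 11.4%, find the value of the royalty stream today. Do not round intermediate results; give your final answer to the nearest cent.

D_1 = 21750.00000
D_2 = 27187.50000
Terminal value at year 2: TV = D_2×(1+g_2)/(r−g_2) = 28003.12500/0.084 = 333370.53571
P_0 = D_1/(1+r)^1 + D_2/(1+r)^2 + TV/(1+r)^2
    = 19524.23698 + 21907.80631 + 268631.43452 = 310063.47781

$310063.48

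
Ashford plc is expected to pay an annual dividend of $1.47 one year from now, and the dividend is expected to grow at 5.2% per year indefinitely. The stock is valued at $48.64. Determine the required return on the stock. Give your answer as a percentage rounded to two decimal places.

8.22%

P = D₁/(r − g) ⇒ r = D₁/P + g = $1.4700/$48.64 + 0.052 = 0.030222 + 0.052 = 0.082222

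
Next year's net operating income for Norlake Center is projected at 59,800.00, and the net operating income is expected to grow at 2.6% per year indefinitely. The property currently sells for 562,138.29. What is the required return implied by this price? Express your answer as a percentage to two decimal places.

P = D₁/(r − g) ⇒ r = D₁/P + g = 59,800.0000/562,138.29 + 0.026 = 0.106380 + 0.026 = 0.132380

13.24%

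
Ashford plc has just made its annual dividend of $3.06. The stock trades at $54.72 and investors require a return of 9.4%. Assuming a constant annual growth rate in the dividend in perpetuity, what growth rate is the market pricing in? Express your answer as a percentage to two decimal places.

P = D₀(1+g)/(r−g) ⇒ P(r−g) = D₀(1+g) ⇒ g(P+D₀) = P·r − D₀
g = (P·r − D₀)/(P + D₀) = ($54.72×0.094 − $3.06) / ($54.72 + $3.06) = 0.036062

3.61%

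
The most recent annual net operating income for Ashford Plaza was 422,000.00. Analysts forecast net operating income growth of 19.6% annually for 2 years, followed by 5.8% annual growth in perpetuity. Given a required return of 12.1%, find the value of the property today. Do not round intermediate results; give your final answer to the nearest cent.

D_1 = 504712.00000
D_2 = 603635.55200
Terminal value at year 2: TV = D_2×(1+g_2)/(r−g_2) = 638646.41402/0.063 = 10137244.66692
P_0 = D_1/(1+r)^1 + D_2/(1+r)^2 + TV/(1+r)^2
    = 450233.71989 + 480356.40410 + 8066937.70689 = 8997527.83088

8997527.83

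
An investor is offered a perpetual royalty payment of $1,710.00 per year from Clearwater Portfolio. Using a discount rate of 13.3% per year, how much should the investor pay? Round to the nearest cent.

$12857.14

Level perpetuity: PV = C / r = $1,710.00 / 0.133 = $12,857.14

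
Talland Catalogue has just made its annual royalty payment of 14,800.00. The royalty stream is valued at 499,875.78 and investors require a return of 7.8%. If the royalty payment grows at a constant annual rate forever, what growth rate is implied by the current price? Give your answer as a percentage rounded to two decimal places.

4.70%

P = D₀(1+g)/(r−g) ⇒ P(r−g) = D₀(1+g) ⇒ g(P+D₀) = P·r − D₀
g = (P·r − D₀)/(P + D₀) = (499,875.78×0.078 − 14,800.00) / (499,875.78 + 14,800.00) = 0.047001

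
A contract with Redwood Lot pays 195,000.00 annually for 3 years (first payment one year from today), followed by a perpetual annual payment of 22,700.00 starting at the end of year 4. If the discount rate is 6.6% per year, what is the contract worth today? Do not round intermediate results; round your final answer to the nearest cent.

PV of 3-year annuity: 195,000.00 × [1 − (1+0.066)^−3] / 0.066 = 515504.67395
Perpetuity value at year 3: 22,700.00 / 0.066 = 343939.39394
PV of perpetuity: 343939.39394 / (1+0.066)^3 = 283929.36266
Total PV = 515504.67395 + 283929.36266 = 799434.03661

799434.04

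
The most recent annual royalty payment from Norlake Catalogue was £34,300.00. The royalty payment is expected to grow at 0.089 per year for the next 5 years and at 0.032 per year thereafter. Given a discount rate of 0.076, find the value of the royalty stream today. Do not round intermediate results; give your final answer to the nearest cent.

£1032095.05

D_1 = 37352.70000
D_2 = 40677.09030
D_3 = 44297.35134
D_4 = 48239.81561
D_5 = 52533.15919
Terminal value at year 5: TV = D_5×(1+g_2)/(r−g_2) = 54214.22029/0.044 = 1232141.37020
P_0 = D_1/(1+r)^1 + D_2/(1+r)^2 + D_3/(1+r)^3 + D_4/(1+r)^4 + D_5/(1+r)^5 + TV/(1+r)^5
    = 34714.40520 + 35133.81716 + 35558.29637 + 35987.90404 + 36422.70213 + 854277.92278 = 1032095.04768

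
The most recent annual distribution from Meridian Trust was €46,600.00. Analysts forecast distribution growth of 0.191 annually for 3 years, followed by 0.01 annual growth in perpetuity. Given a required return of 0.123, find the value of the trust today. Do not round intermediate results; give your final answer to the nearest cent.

€654273.66

D_1 = 55500.60000
D_2 = 66101.21460
D_3 = 78726.54659
Terminal value at year 3: TV = D_3×(1+g_2)/(r−g_2) = 79513.81205/0.113 = 703662.05358
P_0 = D_1/(1+r)^1 + D_2/(1+r)^2 + D_3/(1+r)^3 + TV/(1+r)^3
    = 49421.72752 + 52414.31654 + 55588.11309 + 496849.50634 = 654273.66348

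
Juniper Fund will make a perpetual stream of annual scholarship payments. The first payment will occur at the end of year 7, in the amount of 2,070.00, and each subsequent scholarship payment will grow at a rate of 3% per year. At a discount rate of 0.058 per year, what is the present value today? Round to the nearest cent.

52710.64

Value at end of year 6: C₁ / (r − g) = 2,070.00 / (0.058 − 0.03) = 73,928.5714
Discount to today: PV = 73,928.5714 / (1 + 0.058)^6 = 73,928.5714 / 1.402536 = 52,710.64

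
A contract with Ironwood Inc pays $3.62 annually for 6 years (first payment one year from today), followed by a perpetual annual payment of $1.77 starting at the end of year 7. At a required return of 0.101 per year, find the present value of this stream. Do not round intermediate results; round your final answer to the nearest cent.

$25.56

PV of 6-year annuity: $3.62 × [1 − (1+0.101)^−6] / 0.101 = 15.71995
Perpetuity value at year 6: $1.77 / 0.101 = 17.52475
PV of perpetuity: 17.52475 / (1+0.101)^6 = 9.83848
Total PV = 15.71995 + 9.83848 = 25.55843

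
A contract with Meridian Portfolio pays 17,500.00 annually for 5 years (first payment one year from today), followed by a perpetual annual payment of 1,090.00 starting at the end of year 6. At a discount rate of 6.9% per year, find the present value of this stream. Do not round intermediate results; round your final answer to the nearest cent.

83261.88

PV of 5-year annuity: 17,500.00 × [1 − (1+0.069)^−5] / 0.069 = 71945.98675
Perpetuity value at year 5: 1,090.00 / 0.069 = 15797.10145
PV of perpetuity: 15797.10145 / (1+0.069)^5 = 11315.89427
Total PV = 71945.98675 + 11315.89427 = 83261.88102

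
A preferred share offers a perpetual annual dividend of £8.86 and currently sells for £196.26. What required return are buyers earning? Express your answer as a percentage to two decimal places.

P = C/r ⇒ r = C/P = £8.86/£196.26 = 0.045144

4.51%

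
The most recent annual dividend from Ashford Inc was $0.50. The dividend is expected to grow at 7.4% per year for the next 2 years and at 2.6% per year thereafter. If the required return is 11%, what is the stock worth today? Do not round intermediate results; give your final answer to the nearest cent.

D_1 = 0.53700
D_2 = 0.57674
Terminal value at year 2: TV = D_2×(1+g_2)/(r−g_2) = 0.59173/0.084 = 7.04444
P_0 = D_1/(1+r)^1 + D_2/(1+r)^2 + TV/(1+r)^2
    = 0.48378 + 0.46809 + 5.71743 = 6.66931

$6.67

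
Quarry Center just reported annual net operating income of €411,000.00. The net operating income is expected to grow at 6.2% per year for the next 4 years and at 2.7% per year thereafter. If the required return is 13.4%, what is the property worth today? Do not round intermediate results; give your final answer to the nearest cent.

€4433507.25

D_1 = 436482.00000
D_2 = 463543.88400
D_3 = 492283.60481
D_4 = 522805.18831
Terminal value at year 4: TV = D_4×(1+g_2)/(r−g_2) = 536920.92839/0.107 = 5017952.60178
P_0 = D_1/(1+r)^1 + D_2/(1+r)^2 + D_3/(1+r)^3 + D_4/(1+r)^4 + TV/(1+r)^4
    = 384904.76190 + 360466.36432 + 337579.61103 + 316145.98494 + 3034410.52831 = 4433507.25051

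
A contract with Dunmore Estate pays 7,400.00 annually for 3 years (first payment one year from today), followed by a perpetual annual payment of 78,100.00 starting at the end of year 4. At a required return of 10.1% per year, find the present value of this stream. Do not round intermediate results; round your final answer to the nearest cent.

597755.96

PV of 3-year annuity: 7,400.00 × [1 − (1+0.101)^−3] / 0.101 = 18370.35490
Perpetuity value at year 3: 78,100.00 / 0.101 = 773267.32673
PV of perpetuity: 773267.32673 / (1+0.101)^3 = 579385.60813
Total PV = 18370.35490 + 579385.60813 = 597755.96303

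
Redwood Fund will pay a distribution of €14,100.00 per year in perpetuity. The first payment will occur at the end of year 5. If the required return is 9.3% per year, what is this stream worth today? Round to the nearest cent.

Value at end of year 4: C / r = €14,100.00 / 0.093 = €151,612.9032
Discount to today: PV = €151,612.9032 / (1 + 0.093)^4 = €151,612.9032 / 1.427186 = €106,232.04

€106232.04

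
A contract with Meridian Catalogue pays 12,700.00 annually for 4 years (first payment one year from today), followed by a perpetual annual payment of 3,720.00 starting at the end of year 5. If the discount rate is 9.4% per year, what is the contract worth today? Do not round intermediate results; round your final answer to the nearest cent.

PV of 4-year annuity: 12,700.00 × [1 − (1+0.094)^−4] / 0.094 = 40785.77764
Perpetuity value at year 4: 3,720.00 / 0.094 = 39574.46809
PV of perpetuity: 39574.46809 / (1+0.094)^4 = 27627.76786
Total PV = 40785.77764 + 27627.76786 = 68413.54550

68413.55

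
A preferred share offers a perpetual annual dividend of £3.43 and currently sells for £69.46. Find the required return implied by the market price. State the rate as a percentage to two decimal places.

P = C/r ⇒ r = C/P = £3.43/£69.46 = 0.049381

4.94%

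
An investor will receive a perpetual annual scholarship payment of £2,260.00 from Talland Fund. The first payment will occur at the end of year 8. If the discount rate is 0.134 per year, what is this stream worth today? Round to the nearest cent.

Value at end of year 7: C / r = £2,260.00 / 0.134 = £16,865.6716
Discount to today: PV = £16,865.6716 / (1 + 0.134)^7 = £16,865.6716 / 2.411523 = £6,993.78

£6993.78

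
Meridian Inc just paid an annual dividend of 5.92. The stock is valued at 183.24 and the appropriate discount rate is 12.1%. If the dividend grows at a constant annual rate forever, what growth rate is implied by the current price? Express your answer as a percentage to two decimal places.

P = D₀(1+g)/(r−g) ⇒ P(r−g) = D₀(1+g) ⇒ g(P+D₀) = P·r − D₀
g = (P·r − D₀)/(P + D₀) = (183.24×0.121 − 5.92) / (183.24 + 5.92) = 0.085917

8.59%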